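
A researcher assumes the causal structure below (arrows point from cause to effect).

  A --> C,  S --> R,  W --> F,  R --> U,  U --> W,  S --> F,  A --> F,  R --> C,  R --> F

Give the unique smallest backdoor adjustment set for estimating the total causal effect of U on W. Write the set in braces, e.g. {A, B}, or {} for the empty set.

Variables eligible for adjustment (non-descendants of U, excluding U and W): {A, C, R, S}.
Backdoor paths from U to W:
  P1: U <- R <- S -> F <- W
  P2: U <- R -> F <- W
  P3: U <- R -> C <- A -> F <- W
Each backdoor path contains an unconditioned collider, so every path is already blocked with the empty conditioning set:
  P1: blocked at collider F (neither it nor any descendant is in the conditioning set).
  P2: blocked at collider F (neither it nor any descendant is in the conditioning set).
  P3: blocked at collider C (neither it nor any descendant is in the conditioning set).
The empty set is therefore the unique smallest valid set.

{}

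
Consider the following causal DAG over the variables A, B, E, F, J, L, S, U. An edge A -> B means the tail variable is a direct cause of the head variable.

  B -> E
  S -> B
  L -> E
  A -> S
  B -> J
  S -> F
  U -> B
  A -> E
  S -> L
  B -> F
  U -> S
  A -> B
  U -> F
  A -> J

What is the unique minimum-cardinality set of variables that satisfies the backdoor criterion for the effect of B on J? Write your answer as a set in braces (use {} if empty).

Variables eligible for adjustment (non-descendants of B, excluding B and J): {A, L, S, U}.
Backdoor paths from B to J:
  P1: B <- A -> J
  P2: B <- U -> S <- A -> J
  P3: B <- U -> S -> L -> E <- A -> J
  P4: B <- U -> F <- S <- A -> J
  P5: B <- U -> F <- S -> L -> E <- A -> J
  P6: B <- S <- A -> J
  P7: B <- S -> L -> E <- A -> J
The empty set is not sufficient: P1 (B <- A -> J) has no collider blocking it and no conditioned non-collider, so it is open.
Try {A}:
  P1: blocked at fork node A ∈ conditioning set.
  P2: blocked at collider S (neither it nor any descendant is in the conditioning set).
  P3: blocked at collider E (neither it nor any descendant is in the conditioning set).
  P4: blocked at collider F (neither it nor any descendant is in the conditioning set).
  P5: blocked at collider F (neither it nor any descendant is in the conditioning set).
  P6: blocked at fork node A ∈ conditioning set.
  P7: blocked at collider E (neither it nor any descendant is in the conditioning set).
{A} contains no descendant of B and blocks every backdoor path.
No other singleton works — e.g. {U} leaves P1 open — so {A} is the unique smallest valid adjustment set.

{A}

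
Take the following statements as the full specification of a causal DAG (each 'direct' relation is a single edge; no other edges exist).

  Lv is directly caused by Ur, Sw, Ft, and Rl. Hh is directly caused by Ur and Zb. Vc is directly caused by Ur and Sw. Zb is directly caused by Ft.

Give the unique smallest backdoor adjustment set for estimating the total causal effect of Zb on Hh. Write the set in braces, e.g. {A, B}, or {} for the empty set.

{}

Variables eligible for adjustment (non-descendants of Zb, excluding Zb and Hh): {Ft, Lv, Rl, Sw, Ur, Vc}.
Backdoor paths from Zb to Hh:
  P1: Zb <- Ft -> Lv <- Ur -> Hh
  P2: Zb <- Ft -> Lv <- Sw -> Vc <- Ur -> Hh
Each backdoor path contains an unconditioned collider, so every path is already blocked with the empty conditioning set:
  P1: blocked at collider Lv (neither it nor any descendant is in the conditioning set).
  P2: blocked at collider Lv (neither it nor any descendant is in the conditioning set).
The empty set is therefore the unique smallest valid set.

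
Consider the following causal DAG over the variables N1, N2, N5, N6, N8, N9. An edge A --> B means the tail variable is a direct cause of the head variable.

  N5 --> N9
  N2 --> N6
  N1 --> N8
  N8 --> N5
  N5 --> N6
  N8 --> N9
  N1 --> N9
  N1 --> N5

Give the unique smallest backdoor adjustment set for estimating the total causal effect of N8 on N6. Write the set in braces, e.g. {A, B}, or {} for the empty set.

{N1}

Variables eligible for adjustment (non-descendants of N8, excluding N8 and N6): {N1, N2}.
Backdoor paths from N8 to N6:
  P1: N8 <- N1 -> N5 -> N6
  P2: N8 <- N1 -> N9 <- N5 -> N6
The empty set is not sufficient: P1 (N8 <- N1 -> N5 -> N6) has no collider blocking it and no conditioned non-collider, so it is open.
Try {N1}:
  P1: blocked at fork node N1 ∈ conditioning set.
  P2: blocked at fork node N1 ∈ conditioning set.
{N1} contains no descendant of N8 and blocks every backdoor path.
No other singleton works — e.g. {N2} leaves P1 open — so {N1} is the unique smallest valid adjustment set.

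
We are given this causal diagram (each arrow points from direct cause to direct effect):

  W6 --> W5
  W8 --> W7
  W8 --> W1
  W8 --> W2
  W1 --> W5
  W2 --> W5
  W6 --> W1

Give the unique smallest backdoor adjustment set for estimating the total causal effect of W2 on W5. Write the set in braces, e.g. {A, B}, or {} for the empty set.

{W8}

Variables eligible for adjustment (non-descendants of W2, excluding W2 and W5): {W1, W6, W7, W8}.
Backdoor paths from W2 to W5:
  P1: W2 <- W8 -> W1 <- W6 -> W5
  P2: W2 <- W8 -> W1 -> W5
The empty set is not sufficient: P2 (W2 <- W8 -> W1 -> W5) has no collider blocking it and no conditioned non-collider, so it is open.
Try {W8}:
  P1: blocked at fork node W8 ∈ conditioning set.
  P2: blocked at fork node W8 ∈ conditioning set.
{W8} contains no descendant of W2 and blocks every backdoor path.
No other singleton works — e.g. {W6} leaves P2 open — so {W8} is the unique smallest valid adjustment set.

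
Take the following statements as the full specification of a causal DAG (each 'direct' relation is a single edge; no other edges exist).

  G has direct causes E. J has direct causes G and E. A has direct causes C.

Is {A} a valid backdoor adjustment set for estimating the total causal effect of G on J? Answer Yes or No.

Backdoor paths from G to J (paths whose first edge points into G):
  P1: G <- E -> J
Condition 1 (no descendant of G in the set): holds — descendants of G are {J}; none are in {A}.
Condition 2 (every backdoor path blocked by {A}):
  P1: open — no interior node is in the conditioning set.
{A} does not satisfy the backdoor criterion.

No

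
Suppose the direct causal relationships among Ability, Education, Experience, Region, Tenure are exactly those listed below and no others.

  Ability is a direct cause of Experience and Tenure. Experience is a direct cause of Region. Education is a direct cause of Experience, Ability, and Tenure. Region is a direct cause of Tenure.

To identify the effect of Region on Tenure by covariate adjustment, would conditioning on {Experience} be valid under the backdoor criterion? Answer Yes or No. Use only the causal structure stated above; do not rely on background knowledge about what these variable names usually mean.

Backdoor paths from Region to Tenure (paths whose first edge points into Region):
  P1: Region <- Experience <- Education -> Ability -> Tenure
  P2: Region <- Experience <- Education -> Tenure
  P3: Region <- Experience <- Ability <- Education -> Tenure
  P4: Region <- Experience <- Ability -> Tenure
Condition 1 (no descendant of Region in the set): holds — descendants of Region are {Tenure}; none are in {Experience}.
Condition 2 (every backdoor path blocked by {Experience}):
  P1: blocked at chain node Experience ∈ conditioning set.
  P2: blocked at chain node Experience ∈ conditioning set.
  P3: blocked at chain node Experience ∈ conditioning set.
  P4: blocked at chain node Experience ∈ conditioning set.
{Experience} satisfies the backdoor criterion.

Yes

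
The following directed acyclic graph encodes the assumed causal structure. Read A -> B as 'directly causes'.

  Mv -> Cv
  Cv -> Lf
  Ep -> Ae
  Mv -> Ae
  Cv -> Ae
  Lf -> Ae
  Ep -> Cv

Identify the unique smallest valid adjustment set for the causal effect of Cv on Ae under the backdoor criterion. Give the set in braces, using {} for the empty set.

Variables eligible for adjustment (non-descendants of Cv, excluding Cv and Ae): {Ep, Mv}.
Backdoor paths from Cv to Ae:
  P1: Cv <- Mv -> Ae
  P2: Cv <- Ep -> Ae
The empty set is not sufficient: P1 (Cv <- Mv -> Ae) has no collider blocking it and no conditioned non-collider, so it is open.
Try {Ep, Mv}:
  P1: blocked at fork node Mv ∈ conditioning set.
  P2: blocked at fork node Ep ∈ conditioning set.
{Ep, Mv} contains no descendant of Cv and blocks every backdoor path.
Every element of {Ep, Mv} is needed (dropping Ep leaves P2 open; dropping Mv leaves P1 open), so no proper subset is valid.
Among all size-2 subsets of the eligible variables, only {Ep, Mv} blocks every backdoor path, so it is the unique smallest valid adjustment set.

{Ep, Mv}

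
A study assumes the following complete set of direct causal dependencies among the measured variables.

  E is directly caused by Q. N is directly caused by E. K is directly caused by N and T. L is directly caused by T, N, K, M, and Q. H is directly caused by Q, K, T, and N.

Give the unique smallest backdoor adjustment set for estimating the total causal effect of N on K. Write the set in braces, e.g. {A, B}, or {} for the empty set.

Variables eligible for adjustment (non-descendants of N, excluding N and K): {E, M, Q, T}.
Backdoor paths from N to K:
  P1: N <- E <- Q -> L <- T -> K
  P2: N <- E <- Q -> L <- T -> H <- K
  P3: N <- E <- Q -> L <- K
  P4: N <- E <- Q -> H <- T -> K
  P5: N <- E <- Q -> H <- T -> L <- K
  P6: N <- E <- Q -> H <- K
Each backdoor path contains an unconditioned collider, so every path is already blocked with the empty conditioning set:
  P1: blocked at collider L (neither it nor any descendant is in the conditioning set).
  P2: blocked at collider L (neither it nor any descendant is in the conditioning set).
  P3: blocked at collider L (neither it nor any descendant is in the conditioning set).
  P4: blocked at collider H (neither it nor any descendant is in the conditioning set).
  P5: blocked at collider H (neither it nor any descendant is in the conditioning set).
  P6: blocked at collider H (neither it nor any descendant is in the conditioning set).
The empty set is therefore the unique smallest valid set.

{}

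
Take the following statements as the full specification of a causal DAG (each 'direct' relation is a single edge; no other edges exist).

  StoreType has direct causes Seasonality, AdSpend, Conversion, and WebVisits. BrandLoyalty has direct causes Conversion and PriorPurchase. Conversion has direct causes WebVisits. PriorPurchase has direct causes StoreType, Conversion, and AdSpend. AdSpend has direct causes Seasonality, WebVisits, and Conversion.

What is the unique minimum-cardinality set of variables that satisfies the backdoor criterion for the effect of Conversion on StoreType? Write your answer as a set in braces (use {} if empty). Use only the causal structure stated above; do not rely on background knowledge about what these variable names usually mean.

Variables eligible for adjustment (non-descendants of Conversion, excluding Conversion and StoreType): {Seasonality, WebVisits}.
Backdoor paths from Conversion to StoreType:
  P1: Conversion <- WebVisits -> AdSpend <- Seasonality -> StoreType
  P2: Conversion <- WebVisits -> AdSpend -> StoreType
  P3: Conversion <- WebVisits -> AdSpend -> PriorPurchase <- StoreType
  P4: Conversion <- WebVisits -> StoreType
The empty set is not sufficient: P2 (Conversion <- WebVisits -> AdSpend -> StoreType) has no collider blocking it and no conditioned non-collider, so it is open.
Try {WebVisits}:
  P1: blocked at fork node WebVisits ∈ conditioning set.
  P2: blocked at fork node WebVisits ∈ conditioning set.
  P3: blocked at fork node WebVisits ∈ conditioning set.
  P4: blocked at fork node WebVisits ∈ conditioning set.
{WebVisits} contains no descendant of Conversion and blocks every backdoor path.
No other singleton works — e.g. {Seasonality} leaves P2 open — so {WebVisits} is the unique smallest valid adjustment set.

{WebVisits}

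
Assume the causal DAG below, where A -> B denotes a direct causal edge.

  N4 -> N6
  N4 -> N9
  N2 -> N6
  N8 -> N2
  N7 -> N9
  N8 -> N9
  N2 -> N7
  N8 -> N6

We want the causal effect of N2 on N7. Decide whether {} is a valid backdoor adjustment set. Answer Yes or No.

Yes

Backdoor paths from N2 to N7 (paths whose first edge points into N2):
  P1: N2 <- N8 -> N6 <- N4 -> N9 <- N7
  P2: N2 <- N8 -> N9 <- N7
Condition 1 (no descendant of N2 in the set): holds — descendants of N2 are {N6, N7, N9}; none are in {}.
Condition 2 (every backdoor path blocked by {}):
  P1: blocked at collider N6 (neither it nor any descendant is in the conditioning set).
  P2: blocked at collider N9 (neither it nor any descendant is in the conditioning set).
{} satisfies the backdoor criterion.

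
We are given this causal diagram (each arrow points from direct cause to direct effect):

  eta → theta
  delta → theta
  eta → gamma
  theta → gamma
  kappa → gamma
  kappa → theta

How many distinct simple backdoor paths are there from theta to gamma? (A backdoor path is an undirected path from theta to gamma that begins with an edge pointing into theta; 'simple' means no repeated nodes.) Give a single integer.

A backdoor path from theta to gamma is any simple undirected path whose first edge points into theta (i.e. leaves theta via a parent).
Parents of theta: {delta, eta, kappa}.
Enumerating:
  P1: theta <- eta -> gamma
  P2: theta <- kappa -> gamma
That exhausts the simple backdoor paths. Count: 2.

2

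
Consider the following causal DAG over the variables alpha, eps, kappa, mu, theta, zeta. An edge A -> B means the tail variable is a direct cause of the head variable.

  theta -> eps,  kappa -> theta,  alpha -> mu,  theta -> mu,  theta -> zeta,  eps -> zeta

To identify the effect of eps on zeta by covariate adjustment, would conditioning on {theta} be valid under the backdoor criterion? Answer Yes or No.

Yes

Backdoor paths from eps to zeta (paths whose first edge points into eps):
  P1: eps <- theta -> zeta
Condition 1 (no descendant of eps in the set): holds — descendants of eps are {zeta}; none are in {theta}.
Condition 2 (every backdoor path blocked by {theta}):
  P1: blocked at fork node theta ∈ conditioning set.
{theta} satisfies the backdoor criterion.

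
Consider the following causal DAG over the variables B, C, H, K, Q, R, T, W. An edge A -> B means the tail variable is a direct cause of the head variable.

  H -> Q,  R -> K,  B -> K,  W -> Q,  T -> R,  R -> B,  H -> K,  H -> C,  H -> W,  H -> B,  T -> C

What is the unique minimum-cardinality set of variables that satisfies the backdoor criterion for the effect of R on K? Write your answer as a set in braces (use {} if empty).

{}

Variables eligible for adjustment (non-descendants of R, excluding R and K): {C, H, Q, T, W}.
Backdoor paths from R to K:
  P1: R <- T -> C <- H -> B -> K
  P2: R <- T -> C <- H -> K
Each backdoor path contains an unconditioned collider, so every path is already blocked with the empty conditioning set:
  P1: blocked at collider C (neither it nor any descendant is in the conditioning set).
  P2: blocked at collider C (neither it nor any descendant is in the conditioning set).
The empty set is therefore the unique smallest valid set.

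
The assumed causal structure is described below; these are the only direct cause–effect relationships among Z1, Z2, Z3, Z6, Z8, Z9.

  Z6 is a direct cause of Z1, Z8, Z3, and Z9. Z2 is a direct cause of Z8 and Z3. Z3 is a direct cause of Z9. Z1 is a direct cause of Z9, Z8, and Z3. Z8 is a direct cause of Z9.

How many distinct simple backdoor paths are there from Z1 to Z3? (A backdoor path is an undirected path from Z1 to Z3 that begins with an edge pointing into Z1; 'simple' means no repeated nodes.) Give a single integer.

A backdoor path from Z1 to Z3 is any simple undirected path whose first edge points into Z1 (i.e. leaves Z1 via a parent).
Parents of Z1: {Z6}.
Enumerating:
  P1: Z1 <- Z6 -> Z8 <- Z2 -> Z3
  P2: Z1 <- Z6 -> Z8 -> Z9 <- Z3
  P3: Z1 <- Z6 -> Z3
  P4: Z1 <- Z6 -> Z9 <- Z8 <- Z2 -> Z3
  P5: Z1 <- Z6 -> Z9 <- Z3
That exhausts the simple backdoor paths. Count: 5.

5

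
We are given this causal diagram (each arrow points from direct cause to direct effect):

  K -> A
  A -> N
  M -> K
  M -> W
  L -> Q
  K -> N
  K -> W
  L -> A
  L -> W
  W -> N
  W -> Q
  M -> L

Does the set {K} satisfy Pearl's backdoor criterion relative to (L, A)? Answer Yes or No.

Yes

Backdoor paths from L to A (paths whose first edge points into L):
  P1: L <- M -> K -> A
  P2: L <- M -> K -> W -> N <- A
  P3: L <- M -> K -> N <- A
  P4: L <- M -> W <- K -> A
  P5: L <- M -> W <- K -> N <- A
  P6: L <- M -> W -> N <- K -> A
  P7: L <- M -> W -> N <- A
Condition 1 (no descendant of L in the set): holds — descendants of L are {A, N, Q, W}; none are in {K}.
Condition 2 (every backdoor path blocked by {K}):
  P1: blocked at chain node K ∈ conditioning set.
  P2: blocked at chain node K ∈ conditioning set.
  P3: blocked at chain node K ∈ conditioning set.
  P4: blocked at collider W (neither it nor any descendant is in the conditioning set).
  P5: blocked at collider W (neither it nor any descendant is in the conditioning set).
  P6: blocked at collider N (neither it nor any descendant is in the conditioning set).
  P7: blocked at collider N (neither it nor any descendant is in the conditioning set).
{K} satisfies the backdoor criterion.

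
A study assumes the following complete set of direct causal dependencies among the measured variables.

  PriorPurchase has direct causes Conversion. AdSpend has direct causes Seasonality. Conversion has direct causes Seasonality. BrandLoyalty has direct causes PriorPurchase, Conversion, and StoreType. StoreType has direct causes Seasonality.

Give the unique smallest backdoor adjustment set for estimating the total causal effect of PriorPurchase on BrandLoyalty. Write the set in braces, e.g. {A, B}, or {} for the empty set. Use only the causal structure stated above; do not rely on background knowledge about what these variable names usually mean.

Variables eligible for adjustment (non-descendants of PriorPurchase, excluding PriorPurchase and BrandLoyalty): {AdSpend, Conversion, Seasonality, StoreType}.
Backdoor paths from PriorPurchase to BrandLoyalty:
  P1: PriorPurchase <- Conversion <- Seasonality -> StoreType -> BrandLoyalty
  P2: PriorPurchase <- Conversion -> BrandLoyalty
The empty set is not sufficient: P1 (PriorPurchase <- Conversion <- Seasonality -> StoreType -> BrandLoyalty) has no collider blocking it and no conditioned non-collider, so it is open.
Try {Conversion}:
  P1: blocked at chain node Conversion ∈ conditioning set.
  P2: blocked at fork node Conversion ∈ conditioning set.
{Conversion} contains no descendant of PriorPurchase and blocks every backdoor path.
No other singleton works — e.g. {Seasonality} leaves P2 open — so {Conversion} is the unique smallest valid adjustment set.

{Conversion}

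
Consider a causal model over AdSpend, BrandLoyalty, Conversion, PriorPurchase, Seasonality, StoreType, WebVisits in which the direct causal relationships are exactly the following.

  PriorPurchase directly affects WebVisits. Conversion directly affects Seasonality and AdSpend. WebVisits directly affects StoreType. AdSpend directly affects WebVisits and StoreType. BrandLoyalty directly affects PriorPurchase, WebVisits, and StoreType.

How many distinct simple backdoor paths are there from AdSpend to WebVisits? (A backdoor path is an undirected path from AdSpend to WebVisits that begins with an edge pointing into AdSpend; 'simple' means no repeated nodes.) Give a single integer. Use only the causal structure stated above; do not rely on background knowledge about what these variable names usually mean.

0

A backdoor path from AdSpend to WebVisits is any simple undirected path whose first edge points into AdSpend (i.e. leaves AdSpend via a parent).
Parents of AdSpend: {Conversion}.
No simple path from any parent of AdSpend reaches WebVisits without revisiting AdSpend, so there are no backdoor paths.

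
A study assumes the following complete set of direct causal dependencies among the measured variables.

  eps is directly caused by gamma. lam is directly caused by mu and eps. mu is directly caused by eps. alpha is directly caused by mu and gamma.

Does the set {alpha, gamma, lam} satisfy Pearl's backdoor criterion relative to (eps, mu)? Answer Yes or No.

Backdoor paths from eps to mu (paths whose first edge points into eps):
  P1: eps <- gamma -> alpha <- mu
Condition 1 (no descendant of eps in the set): FAILS — alpha and lam are descendants of eps.
Condition 2 (every backdoor path blocked by {alpha, gamma, lam}):
  P1: blocked at fork node gamma ∈ conditioning set.
{alpha, gamma, lam} does not satisfy the backdoor criterion.

No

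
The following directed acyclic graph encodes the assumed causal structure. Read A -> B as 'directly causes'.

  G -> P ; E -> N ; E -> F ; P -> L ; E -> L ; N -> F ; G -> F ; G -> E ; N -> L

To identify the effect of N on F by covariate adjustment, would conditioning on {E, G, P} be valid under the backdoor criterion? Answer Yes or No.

Backdoor paths from N to F (paths whose first edge points into N):
  P1: N <- E <- G -> F
  P2: N <- E -> F
  P3: N <- E -> L <- P <- G -> F
Condition 1 (no descendant of N in the set): holds — descendants of N are {F, L}; none are in {E, G, P}.
Condition 2 (every backdoor path blocked by {E, G, P}):
  P1: blocked at chain node E ∈ conditioning set.
  P2: blocked at fork node E ∈ conditioning set.
  P3: blocked at fork node E ∈ conditioning set.
{E, G, P} satisfies the backdoor criterion.

Yes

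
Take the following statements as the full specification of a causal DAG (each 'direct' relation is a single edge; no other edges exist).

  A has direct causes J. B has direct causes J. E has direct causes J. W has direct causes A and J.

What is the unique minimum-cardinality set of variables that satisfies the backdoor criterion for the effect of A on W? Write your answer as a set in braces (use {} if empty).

{J}

Variables eligible for adjustment (non-descendants of A, excluding A and W): {B, E, J}.
Backdoor paths from A to W:
  P1: A <- J -> W
The empty set is not sufficient: P1 (A <- J -> W) has no collider blocking it and no conditioned non-collider, so it is open.
Try {J}:
  P1: blocked at fork node J ∈ conditioning set.
{J} contains no descendant of A and blocks every backdoor path.
No other singleton works — e.g. {B} leaves P1 open — so {J} is the unique smallest valid adjustment set.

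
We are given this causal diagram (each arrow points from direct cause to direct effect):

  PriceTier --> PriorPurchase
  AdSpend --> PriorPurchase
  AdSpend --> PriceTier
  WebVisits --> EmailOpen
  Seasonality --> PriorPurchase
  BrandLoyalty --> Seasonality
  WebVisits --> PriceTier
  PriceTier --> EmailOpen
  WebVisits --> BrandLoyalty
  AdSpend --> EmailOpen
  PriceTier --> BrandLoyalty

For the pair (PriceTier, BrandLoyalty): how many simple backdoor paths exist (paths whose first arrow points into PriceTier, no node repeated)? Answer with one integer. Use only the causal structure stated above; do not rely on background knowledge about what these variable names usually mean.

4

A backdoor path from PriceTier to BrandLoyalty is any simple undirected path whose first edge points into PriceTier (i.e. leaves PriceTier via a parent).
Parents of PriceTier: {AdSpend, WebVisits}.
Enumerating:
  P1: PriceTier <- WebVisits -> EmailOpen <- AdSpend -> PriorPurchase <- Seasonality <- BrandLoyalty
  P2: PriceTier <- WebVisits -> BrandLoyalty
  P3: PriceTier <- AdSpend -> EmailOpen <- WebVisits -> BrandLoyalty
  P4: PriceTier <- AdSpend -> PriorPurchase <- Seasonality <- BrandLoyalty
That exhausts the simple backdoor paths. Count: 4.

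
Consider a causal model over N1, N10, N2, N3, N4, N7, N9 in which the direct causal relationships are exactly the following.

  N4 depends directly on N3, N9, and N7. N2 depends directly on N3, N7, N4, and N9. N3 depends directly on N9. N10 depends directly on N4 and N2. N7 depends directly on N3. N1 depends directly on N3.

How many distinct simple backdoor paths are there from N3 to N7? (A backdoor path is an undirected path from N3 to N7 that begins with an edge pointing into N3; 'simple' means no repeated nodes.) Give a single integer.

A backdoor path from N3 to N7 is any simple undirected path whose first edge points into N3 (i.e. leaves N3 via a parent).
Parents of N3: {N9}.
Enumerating:
  P1: N3 <- N9 -> N4 <- N7
  P2: N3 <- N9 -> N4 -> N2 <- N7
  P3: N3 <- N9 -> N4 -> N10 <- N2 <- N7
  P4: N3 <- N9 -> N2 <- N7
  P5: N3 <- N9 -> N2 <- N4 <- N7
  P6: N3 <- N9 -> N2 -> N10 <- N4 <- N7
That exhausts the simple backdoor paths. Count: 6.

6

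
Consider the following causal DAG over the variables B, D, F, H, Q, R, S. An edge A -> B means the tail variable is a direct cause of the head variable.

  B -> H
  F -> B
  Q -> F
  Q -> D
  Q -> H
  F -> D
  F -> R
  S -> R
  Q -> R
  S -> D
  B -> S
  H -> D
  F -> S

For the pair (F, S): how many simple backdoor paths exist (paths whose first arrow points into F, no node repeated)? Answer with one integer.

5

A backdoor path from F to S is any simple undirected path whose first edge points into F (i.e. leaves F via a parent).
Parents of F: {Q}.
Enumerating:
  P1: F <- Q -> H <- B -> S
  P2: F <- Q -> H -> D <- S
  P3: F <- Q -> D <- S
  P4: F <- Q -> D <- H <- B -> S
  P5: F <- Q -> R <- S
That exhausts the simple backdoor paths. Count: 5.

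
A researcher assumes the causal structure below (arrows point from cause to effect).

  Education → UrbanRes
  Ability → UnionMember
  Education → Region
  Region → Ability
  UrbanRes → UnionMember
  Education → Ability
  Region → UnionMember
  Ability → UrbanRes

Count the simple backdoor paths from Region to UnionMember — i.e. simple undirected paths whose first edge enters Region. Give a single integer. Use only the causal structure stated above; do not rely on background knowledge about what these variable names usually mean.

A backdoor path from Region to UnionMember is any simple undirected path whose first edge points into Region (i.e. leaves Region via a parent).
Parents of Region: {Education}.
Enumerating:
  P1: Region <- Education -> Ability -> UrbanRes -> UnionMember
  P2: Region <- Education -> Ability -> UnionMember
  P3: Region <- Education -> UrbanRes <- Ability -> UnionMember
  P4: Region <- Education -> UrbanRes -> UnionMember
That exhausts the simple backdoor paths. Count: 4.

4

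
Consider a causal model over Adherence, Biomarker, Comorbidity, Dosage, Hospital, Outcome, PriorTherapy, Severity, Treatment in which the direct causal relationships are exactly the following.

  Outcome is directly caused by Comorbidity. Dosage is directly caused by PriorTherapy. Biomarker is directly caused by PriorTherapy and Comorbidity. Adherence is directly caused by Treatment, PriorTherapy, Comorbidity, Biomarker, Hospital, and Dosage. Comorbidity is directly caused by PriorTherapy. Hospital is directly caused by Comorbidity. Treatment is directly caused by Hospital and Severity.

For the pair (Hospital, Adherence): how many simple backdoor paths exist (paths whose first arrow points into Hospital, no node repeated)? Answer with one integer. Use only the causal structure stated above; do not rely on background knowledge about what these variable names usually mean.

A backdoor path from Hospital to Adherence is any simple undirected path whose first edge points into Hospital (i.e. leaves Hospital via a parent).
Parents of Hospital: {Comorbidity}.
Enumerating:
  P1: Hospital <- Comorbidity <- PriorTherapy -> Biomarker -> Adherence
  P2: Hospital <- Comorbidity <- PriorTherapy -> Dosage -> Adherence
  P3: Hospital <- Comorbidity <- PriorTherapy -> Adherence
  P4: Hospital <- Comorbidity -> Biomarker <- PriorTherapy -> Dosage -> Adherence
  P5: Hospital <- Comorbidity -> Biomarker <- PriorTherapy -> Adherence
  P6: Hospital <- Comorbidity -> Biomarker -> Adherence
  P7: Hospital <- Comorbidity -> Adherence
That exhausts the simple backdoor paths. Count: 7.

7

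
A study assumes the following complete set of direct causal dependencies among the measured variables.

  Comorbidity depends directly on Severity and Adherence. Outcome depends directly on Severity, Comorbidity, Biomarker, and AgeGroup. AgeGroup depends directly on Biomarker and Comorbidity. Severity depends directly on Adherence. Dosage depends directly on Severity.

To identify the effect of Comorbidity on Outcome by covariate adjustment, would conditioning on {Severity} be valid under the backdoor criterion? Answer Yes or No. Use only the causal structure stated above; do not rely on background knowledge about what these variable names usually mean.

Yes

Backdoor paths from Comorbidity to Outcome (paths whose first edge points into Comorbidity):
  P1: Comorbidity <- Adherence -> Severity -> Outcome
  P2: Comorbidity <- Severity -> Outcome
Condition 1 (no descendant of Comorbidity in the set): holds — descendants of Comorbidity are {AgeGroup, Outcome}; none are in {Severity}.
Condition 2 (every backdoor path blocked by {Severity}):
  P1: blocked at chain node Severity ∈ conditioning set.
  P2: blocked at fork node Severity ∈ conditioning set.
{Severity} satisfies the backdoor criterion.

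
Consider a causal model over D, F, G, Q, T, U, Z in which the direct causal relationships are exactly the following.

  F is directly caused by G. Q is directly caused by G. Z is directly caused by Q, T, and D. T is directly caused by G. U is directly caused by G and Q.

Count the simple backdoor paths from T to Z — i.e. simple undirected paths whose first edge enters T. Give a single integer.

A backdoor path from T to Z is any simple undirected path whose first edge points into T (i.e. leaves T via a parent).
Parents of T: {G}.
Enumerating:
  P1: T <- G -> Q -> Z
  P2: T <- G -> U <- Q -> Z
That exhausts the simple backdoor paths. Count: 2.

2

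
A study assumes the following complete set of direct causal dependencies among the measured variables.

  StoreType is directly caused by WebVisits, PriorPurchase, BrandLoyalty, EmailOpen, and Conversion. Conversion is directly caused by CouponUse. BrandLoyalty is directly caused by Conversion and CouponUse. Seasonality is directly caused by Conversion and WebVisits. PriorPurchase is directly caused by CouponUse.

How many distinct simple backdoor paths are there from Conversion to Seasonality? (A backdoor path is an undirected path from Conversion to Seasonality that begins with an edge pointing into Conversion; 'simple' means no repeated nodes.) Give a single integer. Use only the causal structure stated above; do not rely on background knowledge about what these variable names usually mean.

2

A backdoor path from Conversion to Seasonality is any simple undirected path whose first edge points into Conversion (i.e. leaves Conversion via a parent).
Parents of Conversion: {CouponUse}.
Enumerating:
  P1: Conversion <- CouponUse -> BrandLoyalty -> StoreType <- WebVisits -> Seasonality
  P2: Conversion <- CouponUse -> PriorPurchase -> StoreType <- WebVisits -> Seasonality
That exhausts the simple backdoor paths. Count: 2.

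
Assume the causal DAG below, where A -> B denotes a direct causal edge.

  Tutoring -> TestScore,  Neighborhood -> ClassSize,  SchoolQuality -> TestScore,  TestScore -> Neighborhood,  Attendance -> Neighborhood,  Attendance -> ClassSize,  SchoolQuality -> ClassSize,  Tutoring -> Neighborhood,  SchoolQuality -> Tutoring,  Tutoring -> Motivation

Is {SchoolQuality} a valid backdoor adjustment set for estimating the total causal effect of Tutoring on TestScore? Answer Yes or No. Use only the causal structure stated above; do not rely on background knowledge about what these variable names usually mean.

Yes

Backdoor paths from Tutoring to TestScore (paths whose first edge points into Tutoring):
  P1: Tutoring <- SchoolQuality -> TestScore
  P2: Tutoring <- SchoolQuality -> ClassSize <- Attendance -> Neighborhood <- TestScore
  P3: Tutoring <- SchoolQuality -> ClassSize <- Neighborhood <- TestScore
Condition 1 (no descendant of Tutoring in the set): holds — descendants of Tutoring are {ClassSize, Motivation, Neighborhood, TestScore}; none are in {SchoolQuality}.
Condition 2 (every backdoor path blocked by {SchoolQuality}):
  P1: blocked at fork node SchoolQuality ∈ conditioning set.
  P2: blocked at fork node SchoolQuality ∈ conditioning set.
  P3: blocked at fork node SchoolQuality ∈ conditioning set.
{SchoolQuality} satisfies the backdoor criterion.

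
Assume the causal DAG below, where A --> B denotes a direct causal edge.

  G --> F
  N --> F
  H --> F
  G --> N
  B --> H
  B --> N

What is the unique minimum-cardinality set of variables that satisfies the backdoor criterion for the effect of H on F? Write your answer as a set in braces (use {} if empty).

{B}

Variables eligible for adjustment (non-descendants of H, excluding H and F): {B, G, N}.
Backdoor paths from H to F:
  P1: H <- B -> N <- G -> F
  P2: H <- B -> N -> F
The empty set is not sufficient: P2 (H <- B -> N -> F) has no collider blocking it and no conditioned non-collider, so it is open.
Try {B}:
  P1: blocked at fork node B ∈ conditioning set.
  P2: blocked at fork node B ∈ conditioning set.
{B} contains no descendant of H and blocks every backdoor path.
No other singleton works — e.g. {G} leaves P2 open — so {B} is the unique smallest valid adjustment set.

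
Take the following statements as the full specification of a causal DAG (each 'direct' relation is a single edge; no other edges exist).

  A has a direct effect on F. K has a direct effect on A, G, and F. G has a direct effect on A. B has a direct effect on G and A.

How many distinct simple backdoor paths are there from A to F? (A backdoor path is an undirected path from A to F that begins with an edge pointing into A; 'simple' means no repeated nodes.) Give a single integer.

3

A backdoor path from A to F is any simple undirected path whose first edge points into A (i.e. leaves A via a parent).
Parents of A: {B, G, K}.
Enumerating:
  P1: A <- K -> F
  P2: A <- B -> G <- K -> F
  P3: A <- G <- K -> F
That exhausts the simple backdoor paths. Count: 3.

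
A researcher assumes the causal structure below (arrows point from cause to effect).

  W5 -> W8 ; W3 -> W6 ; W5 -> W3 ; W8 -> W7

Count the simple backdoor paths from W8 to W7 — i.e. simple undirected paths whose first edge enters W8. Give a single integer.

0

A backdoor path from W8 to W7 is any simple undirected path whose first edge points into W8 (i.e. leaves W8 via a parent).
Parents of W8: {W5}.
No simple path from any parent of W8 reaches W7 without revisiting W8, so there are no backdoor paths.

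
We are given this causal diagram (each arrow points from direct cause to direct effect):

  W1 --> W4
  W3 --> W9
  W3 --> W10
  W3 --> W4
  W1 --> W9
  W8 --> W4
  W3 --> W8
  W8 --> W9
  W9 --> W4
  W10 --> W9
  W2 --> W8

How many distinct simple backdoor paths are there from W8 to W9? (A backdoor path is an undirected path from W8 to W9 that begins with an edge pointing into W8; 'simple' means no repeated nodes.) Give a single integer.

A backdoor path from W8 to W9 is any simple undirected path whose first edge points into W8 (i.e. leaves W8 via a parent).
Parents of W8: {W2, W3}.
Enumerating:
  P1: W8 <- W3 -> W10 -> W9
  P2: W8 <- W3 -> W9
  P3: W8 <- W3 -> W4 <- W1 -> W9
  P4: W8 <- W3 -> W4 <- W9
That exhausts the simple backdoor paths. Count: 4.

4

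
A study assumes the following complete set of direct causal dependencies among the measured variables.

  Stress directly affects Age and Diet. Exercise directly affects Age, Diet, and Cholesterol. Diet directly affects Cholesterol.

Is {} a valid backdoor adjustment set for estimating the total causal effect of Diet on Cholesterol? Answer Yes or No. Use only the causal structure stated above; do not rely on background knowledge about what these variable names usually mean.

No

Backdoor paths from Diet to Cholesterol (paths whose first edge points into Diet):
  P1: Diet <- Exercise -> Cholesterol
  P2: Diet <- Stress -> Age <- Exercise -> Cholesterol
Condition 1 (no descendant of Diet in the set): holds — descendants of Diet are {Cholesterol}; none are in {}.
Condition 2 (every backdoor path blocked by {}):
  P1: open — no interior node is in the conditioning set.
  P2: blocked at collider Age (neither it nor any descendant is in the conditioning set).
{} does not satisfy the backdoor criterion.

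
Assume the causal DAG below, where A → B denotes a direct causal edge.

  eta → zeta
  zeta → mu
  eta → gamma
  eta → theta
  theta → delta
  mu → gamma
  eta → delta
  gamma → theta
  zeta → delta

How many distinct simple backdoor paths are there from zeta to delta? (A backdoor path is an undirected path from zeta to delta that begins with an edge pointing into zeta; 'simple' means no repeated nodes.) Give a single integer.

3

A backdoor path from zeta to delta is any simple undirected path whose first edge points into zeta (i.e. leaves zeta via a parent).
Parents of zeta: {eta}.
Enumerating:
  P1: zeta <- eta -> gamma -> theta -> delta
  P2: zeta <- eta -> theta -> delta
  P3: zeta <- eta -> delta
That exhausts the simple backdoor paths. Count: 3.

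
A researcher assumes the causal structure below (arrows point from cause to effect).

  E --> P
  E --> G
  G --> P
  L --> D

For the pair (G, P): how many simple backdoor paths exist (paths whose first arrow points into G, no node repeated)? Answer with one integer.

A backdoor path from G to P is any simple undirected path whose first edge points into G (i.e. leaves G via a parent).
Parents of G: {E}.
Enumerating:
  P1: G <- E -> P
That exhausts the simple backdoor paths. Count: 1.

1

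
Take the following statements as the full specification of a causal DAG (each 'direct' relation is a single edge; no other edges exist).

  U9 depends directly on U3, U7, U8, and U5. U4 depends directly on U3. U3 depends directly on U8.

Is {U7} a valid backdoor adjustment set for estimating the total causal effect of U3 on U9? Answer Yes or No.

Backdoor paths from U3 to U9 (paths whose first edge points into U3):
  P1: U3 <- U8 -> U9
Condition 1 (no descendant of U3 in the set): holds — descendants of U3 are {U4, U9}; none are in {U7}.
Condition 2 (every backdoor path blocked by {U7}):
  P1: open — no interior node is in the conditioning set.
{U7} does not satisfy the backdoor criterion.

No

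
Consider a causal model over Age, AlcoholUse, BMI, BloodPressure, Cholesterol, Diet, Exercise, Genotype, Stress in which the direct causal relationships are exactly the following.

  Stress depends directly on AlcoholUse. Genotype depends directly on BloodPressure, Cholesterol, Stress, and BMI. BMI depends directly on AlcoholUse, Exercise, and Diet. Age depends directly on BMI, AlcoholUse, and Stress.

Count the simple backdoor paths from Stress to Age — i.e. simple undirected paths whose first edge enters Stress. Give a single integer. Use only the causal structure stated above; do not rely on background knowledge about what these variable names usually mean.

A backdoor path from Stress to Age is any simple undirected path whose first edge points into Stress (i.e. leaves Stress via a parent).
Parents of Stress: {AlcoholUse}.
Enumerating:
  P1: Stress <- AlcoholUse -> BMI -> Age
  P2: Stress <- AlcoholUse -> Age
That exhausts the simple backdoor paths. Count: 2.

2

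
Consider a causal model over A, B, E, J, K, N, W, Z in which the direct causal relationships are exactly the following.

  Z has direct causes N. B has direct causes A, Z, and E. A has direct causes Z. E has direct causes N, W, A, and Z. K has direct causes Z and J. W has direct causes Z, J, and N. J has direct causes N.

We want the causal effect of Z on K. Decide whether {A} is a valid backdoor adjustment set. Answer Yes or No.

Backdoor paths from Z to K (paths whose first edge points into Z):
  P1: Z <- N -> J -> K
  P2: Z <- N -> W <- J -> K
  P3: Z <- N -> E <- W <- J -> K
Condition 1 (no descendant of Z in the set): FAILS — A is a descendant of Z.
Condition 2 (every backdoor path blocked by {A}):
  P1: open — no interior node is in the conditioning set.
  P2: blocked at collider W (neither it nor any descendant is in the conditioning set).
  P3: blocked at collider E (neither it nor any descendant is in the conditioning set).
{A} does not satisfy the backdoor criterion.

No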